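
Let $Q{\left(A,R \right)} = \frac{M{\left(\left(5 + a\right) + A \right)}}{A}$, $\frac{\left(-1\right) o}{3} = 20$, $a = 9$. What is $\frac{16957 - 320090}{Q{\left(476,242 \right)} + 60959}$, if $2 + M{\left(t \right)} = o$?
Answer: $- \frac{309638}{62267} \approx -4.9727$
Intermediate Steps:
$o = -60$ ($o = \left(-3\right) 20 = -60$)
$M{\left(t \right)} = -62$ ($M{\left(t \right)} = -2 - 60 = -62$)
$Q{\left(A,R \right)} = - \frac{62}{A}$
$\frac{16957 - 320090}{Q{\left(476,242 \right)} + 60959} = \frac{16957 - 320090}{- \frac{62}{476} + 60959} = - \frac{303133}{\left(-62\right) \frac{1}{476} + 60959} = - \frac{303133}{- \frac{31}{238} + 60959} = - \frac{303133}{\frac{14508211}{238}} = \left(-303133\right) \frac{238}{14508211} = - \frac{309638}{62267}$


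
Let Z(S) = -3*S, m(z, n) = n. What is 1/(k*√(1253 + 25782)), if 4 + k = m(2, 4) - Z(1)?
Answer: √27035/81105 ≈ 0.0020273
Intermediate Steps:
k = 3 (k = -4 + (4 - (-3)) = -4 + (4 - 1*(-3)) = -4 + (4 + 3) = -4 + 7 = 3)
1/(k*√(1253 + 25782)) = 1/(3*√(1253 + 25782)) = 1/(3*√27035) = √27035/81105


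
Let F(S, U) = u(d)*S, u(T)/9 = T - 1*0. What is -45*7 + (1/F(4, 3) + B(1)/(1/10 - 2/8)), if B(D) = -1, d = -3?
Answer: -33301/108 ≈ -308.34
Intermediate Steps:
u(T) = 9*T (u(T) = 9*(T - 1*0) = 9*(T + 0) = 9*T)
F(S, U) = -27*S (F(S, U) = (9*(-3))*S = -27*S)
-45*7 + (1/F(4, 3) + B(1)/(1/10 - 2/8)) = -45*7 + (1/(-27*4) - 1/(1/10 - 2/8)) = -315 + (1/(-108) - 1/(1*(⅒) - 2*⅛)) = -315 + (1*(-1/108) - 1/(⅒ - ¼)) = -315 + (-1/108 - 1/(-3/20)) = -315 + (-1/108 - 1*(-20/3)) = -315 + (-1/108 + 20/3) = -315 + 719/108 = -33301/108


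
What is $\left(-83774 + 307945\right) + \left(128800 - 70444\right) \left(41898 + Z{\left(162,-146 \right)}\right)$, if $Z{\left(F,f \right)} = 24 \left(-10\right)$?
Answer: $2431218419$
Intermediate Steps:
$Z{\left(F,f \right)} = -240$
$\left(-83774 + 307945\right) + \left(128800 - 70444\right) \left(41898 + Z{\left(162,-146 \right)}\right) = \left(-83774 + 307945\right) + \left(128800 - 70444\right) \left(41898 - 240\right) = 224171 + 58356 \cdot 41658 = 224171 + 2430994248 = 2431218419$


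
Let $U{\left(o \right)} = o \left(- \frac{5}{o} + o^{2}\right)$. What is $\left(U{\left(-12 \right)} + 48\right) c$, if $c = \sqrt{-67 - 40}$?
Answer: $- 1685 i \sqrt{107} \approx - 17430.0 i$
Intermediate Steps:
$c = i \sqrt{107}$ ($c = \sqrt{-107} = i \sqrt{107} \approx 10.344 i$)
$U{\left(o \right)} = o \left(o^{2} - \frac{5}{o}\right)$
$\left(U{\left(-12 \right)} + 48\right) c = \left(\left(-5 + \left(-12\right)^{3}\right) + 48\right) i \sqrt{107} = \left(\left(-5 - 1728\right) + 48\right) i \sqrt{107} = \left(-1733 + 48\right) i \sqrt{107} = - 1685 i \sqrt{107}$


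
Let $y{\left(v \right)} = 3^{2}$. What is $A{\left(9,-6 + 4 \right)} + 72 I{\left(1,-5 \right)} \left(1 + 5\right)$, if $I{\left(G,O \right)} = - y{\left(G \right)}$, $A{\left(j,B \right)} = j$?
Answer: $-3879$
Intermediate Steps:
$y{\left(v \right)} = 9$
$I{\left(G,O \right)} = -9$ ($I{\left(G,O \right)} = \left(-1\right) 9 = -9$)
$A{\left(9,-6 + 4 \right)} + 72 I{\left(1,-5 \right)} \left(1 + 5\right) = 9 + 72 \left(- 9 \left(1 + 5\right)\right) = 9 + 72 \left(\left(-9\right) 6\right) = 9 + 72 \left(-54\right) = 9 - 3888 = -3879$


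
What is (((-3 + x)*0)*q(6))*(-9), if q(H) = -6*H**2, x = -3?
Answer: 0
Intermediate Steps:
(((-3 + x)*0)*q(6))*(-9) = (((-3 - 3)*0)*(-6*6**2))*(-9) = ((-6*0)*(-6*36))*(-9) = (0*(-216))*(-9) = 0*(-9) = 0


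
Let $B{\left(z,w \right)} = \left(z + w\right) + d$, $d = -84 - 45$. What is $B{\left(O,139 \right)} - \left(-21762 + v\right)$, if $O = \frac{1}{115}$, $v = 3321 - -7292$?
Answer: $\frac{1283286}{115} \approx 11159.0$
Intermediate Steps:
$v = 10613$ ($v = 3321 + 7292 = 10613$)
$d = -129$
$O = \frac{1}{115} \approx 0.0086956$
$B{\left(z,w \right)} = -129 + w + z$ ($B{\left(z,w \right)} = \left(z + w\right) - 129 = \left(w + z\right) - 129 = -129 + w + z$)
$B{\left(O,139 \right)} - \left(-21762 + v\right) = \left(-129 + 139 + \frac{1}{115}\right) - \left(-21762 + 10613\right) = \frac{1151}{115} - -11149 = \frac{1151}{115} + 11149 = \frac{1283286}{115}$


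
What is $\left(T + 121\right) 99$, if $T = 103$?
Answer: $22176$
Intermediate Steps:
$\left(T + 121\right) 99 = \left(103 + 121\right) 99 = 224 \cdot 99 = 22176$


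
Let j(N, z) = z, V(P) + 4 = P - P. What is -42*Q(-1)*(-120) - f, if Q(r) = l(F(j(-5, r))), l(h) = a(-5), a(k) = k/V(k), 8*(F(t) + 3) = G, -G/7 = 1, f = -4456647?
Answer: 4462947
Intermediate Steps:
V(P) = -4 (V(P) = -4 + (P - P) = -4 + 0 = -4)
G = -7 (G = -7*1 = -7)
F(t) = -31/8 (F(t) = -3 + (⅛)*(-7) = -3 - 7/8 = -31/8)
a(k) = -k/4 (a(k) = k/(-4) = k*(-¼) = -k/4)
l(h) = 5/4 (l(h) = -¼*(-5) = 5/4)
Q(r) = 5/4
-42*Q(-1)*(-120) - f = -42*5/4*(-120) - 1*(-4456647) = -105/2*(-120) + 4456647 = 6300 + 4456647 = 4462947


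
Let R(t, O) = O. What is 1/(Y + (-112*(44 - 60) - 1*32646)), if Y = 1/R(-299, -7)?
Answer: -7/215979 ≈ -3.2411e-5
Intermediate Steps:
Y = -1/7 (Y = 1/(-7) = -1/7 ≈ -0.14286)
1/(Y + (-112*(44 - 60) - 1*32646)) = 1/(-1/7 + (-112*(44 - 60) - 1*32646)) = 1/(-1/7 + (-112*(-16) - 32646)) = 1/(-1/7 + (1792 - 32646)) = 1/(-1/7 - 30854) = 1/(-215979/7) = -7/215979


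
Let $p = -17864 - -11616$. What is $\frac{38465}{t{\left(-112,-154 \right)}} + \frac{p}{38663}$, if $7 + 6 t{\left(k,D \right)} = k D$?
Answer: $\frac{419776762}{31742323} \approx 13.225$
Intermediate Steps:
$t{\left(k,D \right)} = - \frac{7}{6} + \frac{D k}{6}$ ($t{\left(k,D \right)} = - \frac{7}{6} + \frac{k D}{6} = - \frac{7}{6} + \frac{D k}{6}$)
$p = -6248$ ($p = -17864 + 11616 = -6248$)
$\frac{38465}{t{\left(-112,-154 \right)}} + \frac{p}{38663} = \frac{38465}{- \frac{7}{6} + \frac{1}{6} \left(-154\right) \left(-112\right)} - \frac{6248}{38663} = \frac{38465}{- \frac{7}{6} + \frac{8624}{3}} - \frac{6248}{38663} = \frac{38465}{\frac{5747}{2}} - \frac{6248}{38663} = 38465 \cdot \frac{2}{5747} - \frac{6248}{38663} = \frac{10990}{821} - \frac{6248}{38663} = \frac{419776762}{31742323}$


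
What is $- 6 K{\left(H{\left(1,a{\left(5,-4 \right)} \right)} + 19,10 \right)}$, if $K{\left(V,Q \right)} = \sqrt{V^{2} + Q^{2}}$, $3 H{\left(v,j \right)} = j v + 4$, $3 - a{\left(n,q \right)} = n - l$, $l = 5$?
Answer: $- 4 \sqrt{1249} \approx -141.36$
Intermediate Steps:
$a{\left(n,q \right)} = 8 - n$ ($a{\left(n,q \right)} = 3 - \left(n - 5\right) = 3 - \left(-5 + n\right) = 8 - n$)
$H{\left(v,j \right)} = \frac{4}{3} + \frac{j v}{3}$ ($H{\left(v,j \right)} = \frac{j v + 4}{3} = \frac{4 + j v}{3} = \frac{4}{3} + \frac{j v}{3}$)
$K{\left(V,Q \right)} = \sqrt{Q^{2} + V^{2}}$
$- 6 K{\left(H{\left(1,a{\left(5,-4 \right)} \right)} + 19,10 \right)} = - 6 \sqrt{10^{2} + \left(\left(\frac{4}{3} + \frac{1}{3} \left(8 - 5\right) 1\right) + 19\right)^{2}} = - 6 \sqrt{100 + \left(\left(\frac{4}{3} + \frac{1}{3} \left(8 - 5\right) 1\right) + 19\right)^{2}} = - 6 \sqrt{100 + \left(\left(\frac{4}{3} + \frac{1}{3} \cdot 3 \cdot 1\right) + 19\right)^{2}} = - 6 \sqrt{100 + \left(\left(\frac{4}{3} + 1\right) + 19\right)^{2}} = - 6 \sqrt{100 + \left(\frac{7}{3} + 19\right)^{2}} = - 6 \sqrt{100 + \left(\frac{64}{3}\right)^{2}} = - 6 \sqrt{100 + \frac{4096}{9}} = - 6 \sqrt{\frac{4996}{9}} = - 6 \frac{2 \sqrt{1249}}{3} = - 4 \sqrt{1249}$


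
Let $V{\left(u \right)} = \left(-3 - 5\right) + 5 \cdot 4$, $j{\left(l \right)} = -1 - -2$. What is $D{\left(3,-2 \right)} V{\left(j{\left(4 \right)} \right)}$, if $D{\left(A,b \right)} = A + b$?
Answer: $12$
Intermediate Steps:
$j{\left(l \right)} = 1$ ($j{\left(l \right)} = -1 + 2 = 1$)
$V{\left(u \right)} = 12$ ($V{\left(u \right)} = -8 + 20 = 12$)
$D{\left(3,-2 \right)} V{\left(j{\left(4 \right)} \right)} = \left(3 - 2\right) 12 = 1 \cdot 12 = 12$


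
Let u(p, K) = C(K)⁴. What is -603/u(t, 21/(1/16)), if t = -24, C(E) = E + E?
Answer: -67/22658678784 ≈ -2.9569e-9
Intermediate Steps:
C(E) = 2*E
u(p, K) = 16*K⁴ (u(p, K) = (2*K)⁴ = 16*K⁴)
-603/u(t, 21/(1/16)) = -603/(16*(21/(1/16))⁴) = -603/(16*(21*16)⁴) = -603/(16*336⁴) = -603/(16*12745506816) = -603/203928109056 = -603*1/203928109056 = -67/22658678784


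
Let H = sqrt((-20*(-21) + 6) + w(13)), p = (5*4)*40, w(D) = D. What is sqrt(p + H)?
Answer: sqrt(800 + sqrt(439)) ≈ 28.652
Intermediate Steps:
p = 800 (p = 20*40 = 800)
H = sqrt(439) (H = sqrt((-20*(-21) + 6) + 13) = sqrt((420 + 6) + 13) = sqrt(426 + 13) = sqrt(439) ≈ 20.952)
sqrt(p + H) = sqrt(800 + sqrt(439))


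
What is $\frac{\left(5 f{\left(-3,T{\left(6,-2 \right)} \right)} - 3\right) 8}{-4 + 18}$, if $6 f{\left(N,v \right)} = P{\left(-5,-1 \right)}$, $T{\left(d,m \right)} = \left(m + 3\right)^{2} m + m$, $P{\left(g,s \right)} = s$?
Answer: $- \frac{46}{21} \approx -2.1905$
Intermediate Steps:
$T{\left(d,m \right)} = m + m \left(3 + m\right)^{2}$ ($T{\left(d,m \right)} = \left(3 + m\right)^{2} m + m = m \left(3 + m\right)^{2} + m = m + m \left(3 + m\right)^{2}$)
$f{\left(N,v \right)} = - \frac{1}{6}$ ($f{\left(N,v \right)} = \frac{1}{6} \left(-1\right) = - \frac{1}{6}$)
$\frac{\left(5 f{\left(-3,T{\left(6,-2 \right)} \right)} - 3\right) 8}{-4 + 18} = \frac{\left(5 \left(- \frac{1}{6}\right) - 3\right) 8}{-4 + 18} = \frac{\left(- \frac{5}{6} - 3\right) 8}{14} = \left(- \frac{23}{6}\right) 8 \cdot \frac{1}{14} = \left(- \frac{92}{3}\right) \frac{1}{14} = - \frac{46}{21}$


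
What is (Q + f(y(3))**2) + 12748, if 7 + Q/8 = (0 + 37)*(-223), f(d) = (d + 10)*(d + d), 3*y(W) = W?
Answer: -52832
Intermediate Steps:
y(W) = W/3
f(d) = 2*d*(10 + d) (f(d) = (10 + d)*(2*d) = 2*d*(10 + d))
Q = -66064 (Q = -56 + 8*((0 + 37)*(-223)) = -56 + 8*(37*(-223)) = -56 + 8*(-8251) = -56 - 66008 = -66064)
(Q + f(y(3))**2) + 12748 = (-66064 + (2*((1/3)*3)*(10 + (1/3)*3))**2) + 12748 = (-66064 + (2*1*(10 + 1))**2) + 12748 = (-66064 + (2*1*11)**2) + 12748 = (-66064 + 22**2) + 12748 = (-66064 + 484) + 12748 = -65580 + 12748 = -52832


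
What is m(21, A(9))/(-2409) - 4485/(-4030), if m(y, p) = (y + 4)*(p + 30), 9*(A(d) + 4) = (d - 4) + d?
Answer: 1111589/1344222 ≈ 0.82694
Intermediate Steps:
A(d) = -40/9 + 2*d/9 (A(d) = -4 + ((d - 4) + d)/9 = -4 + ((-4 + d) + d)/9 = -4 + (-4 + 2*d)/9 = -4 + (-4/9 + 2*d/9) = -40/9 + 2*d/9)
m(y, p) = (4 + y)*(30 + p)
m(21, A(9))/(-2409) - 4485/(-4030) = (120 + 4*(-40/9 + (2/9)*9) + 30*21 + (-40/9 + (2/9)*9)*21)/(-2409) - 4485/(-4030) = (120 + 4*(-40/9 + 2) + 630 + (-40/9 + 2)*21)*(-1/2409) - 4485*(-1/4030) = (120 + 4*(-22/9) + 630 - 22/9*21)*(-1/2409) + 69/62 = (120 - 88/9 + 630 - 154/3)*(-1/2409) + 69/62 = (6200/9)*(-1/2409) + 69/62 = -6200/21681 + 69/62 = 1111589/1344222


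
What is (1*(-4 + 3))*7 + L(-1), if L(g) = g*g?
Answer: -6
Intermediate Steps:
L(g) = g**2
(1*(-4 + 3))*7 + L(-1) = (1*(-4 + 3))*7 + (-1)**2 = (1*(-1))*7 + 1 = -1*7 + 1 = -7 + 1 = -6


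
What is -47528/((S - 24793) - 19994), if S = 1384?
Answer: 47528/43403 ≈ 1.0950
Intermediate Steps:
-47528/((S - 24793) - 19994) = -47528/((1384 - 24793) - 19994) = -47528/(-23409 - 19994) = -47528/(-43403) = -47528*(-1/43403) = 47528/43403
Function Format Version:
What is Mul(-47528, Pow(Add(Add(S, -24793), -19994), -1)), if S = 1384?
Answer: Rational(47528, 43403) ≈ 1.0950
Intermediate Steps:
Mul(-47528, Pow(Add(Add(S, -24793), -19994), -1)) = Mul(-47528, Pow(Add(Add(1384, -24793), -19994), -1)) = Mul(-47528, Pow(Add(-23409, -19994), -1)) = Mul(-47528, Pow(-43403, -1)) = Mul(-47528, Rational(-1, 43403)) = Rational(47528, 43403)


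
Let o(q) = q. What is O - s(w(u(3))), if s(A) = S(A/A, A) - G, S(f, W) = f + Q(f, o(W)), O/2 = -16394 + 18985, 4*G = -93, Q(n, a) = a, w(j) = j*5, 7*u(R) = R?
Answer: 144357/28 ≈ 5155.6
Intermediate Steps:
u(R) = R/7
w(j) = 5*j
G = -93/4 (G = (1/4)*(-93) = -93/4 ≈ -23.250)
O = 5182 (O = 2*(-16394 + 18985) = 2*2591 = 5182)
S(f, W) = W + f (S(f, W) = f + W = W + f)
s(A) = 97/4 + A (s(A) = (A + A/A) - 1*(-93/4) = (A + 1) + 93/4 = (1 + A) + 93/4 = 97/4 + A)
O - s(w(u(3))) = 5182 - (97/4 + 5*((1/7)*3)) = 5182 - (97/4 + 5*(3/7)) = 5182 - (97/4 + 15/7) = 5182 - 1*739/28 = 5182 - 739/28 = 144357/28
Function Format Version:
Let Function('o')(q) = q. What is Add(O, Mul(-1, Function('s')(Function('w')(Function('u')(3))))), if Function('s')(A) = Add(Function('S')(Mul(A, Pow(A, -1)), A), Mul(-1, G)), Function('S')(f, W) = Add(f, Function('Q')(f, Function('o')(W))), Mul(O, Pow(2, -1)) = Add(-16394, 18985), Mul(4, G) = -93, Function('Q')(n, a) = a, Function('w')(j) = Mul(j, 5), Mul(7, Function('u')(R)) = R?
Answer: Rational(144357, 28) ≈ 5155.6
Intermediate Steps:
Function('u')(R) = Mul(Rational(1, 7), R)
Function('w')(j) = Mul(5, j)
G = Rational(-93, 4) (G = Mul(Rational(1, 4), -93) = Rational(-93, 4) ≈ -23.250)
O = 5182 (O = Mul(2, Add(-16394, 18985)) = Mul(2, 2591) = 5182)
Function('S')(f, W) = Add(W, f) (Function('S')(f, W) = Add(f, W) = Add(W, f))
Function('s')(A) = Add(Rational(97, 4), A) (Function('s')(A) = Add(Add(A, Mul(A, Pow(A, -1))), Mul(-1, Rational(-93, 4))) = Add(Add(A, 1), Rational(93, 4)) = Add(Add(1, A), Rational(93, 4)) = Add(Rational(97, 4), A))
Add(O, Mul(-1, Function('s')(Function('w')(Function('u')(3))))) = Add(5182, Mul(-1, Add(Rational(97, 4), Mul(5, Mul(Rational(1, 7), 3))))) = Add(5182, Mul(-1, Add(Rational(97, 4), Mul(5, Rational(3, 7))))) = Add(5182, Mul(-1, Add(Rational(97, 4), Rational(15, 7)))) = Add(5182, Mul(-1, Rational(739, 28))) = Add(5182, Rational(-739, 28)) = Rational(144357, 28)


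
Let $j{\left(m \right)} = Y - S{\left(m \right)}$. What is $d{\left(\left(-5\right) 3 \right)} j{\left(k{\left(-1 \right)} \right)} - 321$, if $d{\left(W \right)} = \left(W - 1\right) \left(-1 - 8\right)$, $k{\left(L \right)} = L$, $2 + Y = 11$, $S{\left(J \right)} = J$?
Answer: $1119$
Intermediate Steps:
$Y = 9$ ($Y = -2 + 11 = 9$)
$j{\left(m \right)} = 9 - m$
$d{\left(W \right)} = 9 - 9 W$ ($d{\left(W \right)} = \left(-1 + W\right) \left(-9\right) = 9 - 9 W$)
$d{\left(\left(-5\right) 3 \right)} j{\left(k{\left(-1 \right)} \right)} - 321 = \left(9 - 9 \left(\left(-5\right) 3\right)\right) \left(9 - -1\right) - 321 = \left(9 - -135\right) \left(9 + 1\right) - 321 = \left(9 + 135\right) 10 - 321 = 144 \cdot 10 - 321 = 1440 - 321 = 1119$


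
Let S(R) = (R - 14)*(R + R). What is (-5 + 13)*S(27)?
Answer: 5616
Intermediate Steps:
S(R) = 2*R*(-14 + R) (S(R) = (-14 + R)*(2*R) = 2*R*(-14 + R))
(-5 + 13)*S(27) = (-5 + 13)*(2*27*(-14 + 27)) = 8*(2*27*13) = 8*702 = 5616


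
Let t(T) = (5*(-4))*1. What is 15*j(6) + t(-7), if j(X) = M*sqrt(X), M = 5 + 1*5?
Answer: -20 + 150*sqrt(6) ≈ 347.42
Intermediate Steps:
t(T) = -20 (t(T) = -20*1 = -20)
M = 10 (M = 5 + 5 = 10)
j(X) = 10*sqrt(X)
15*j(6) + t(-7) = 15*(10*sqrt(6)) - 20 = 150*sqrt(6) - 20 = -20 + 150*sqrt(6)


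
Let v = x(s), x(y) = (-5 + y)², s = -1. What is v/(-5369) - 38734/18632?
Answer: -104316799/50017604 ≈ -2.0856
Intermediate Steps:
v = 36 (v = (-5 - 1)² = (-6)² = 36)
v/(-5369) - 38734/18632 = 36/(-5369) - 38734/18632 = 36*(-1/5369) - 38734*1/18632 = -36/5369 - 19367/9316 = -104316799/50017604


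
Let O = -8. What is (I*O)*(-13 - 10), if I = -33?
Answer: -6072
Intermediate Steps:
(I*O)*(-13 - 10) = (-33*(-8))*(-13 - 10) = 264*(-23) = -6072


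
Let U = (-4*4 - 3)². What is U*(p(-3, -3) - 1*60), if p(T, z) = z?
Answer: -22743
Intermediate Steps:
U = 361 (U = (-16 - 3)² = (-19)² = 361)
U*(p(-3, -3) - 1*60) = 361*(-3 - 1*60) = 361*(-3 - 60) = 361*(-63) = -22743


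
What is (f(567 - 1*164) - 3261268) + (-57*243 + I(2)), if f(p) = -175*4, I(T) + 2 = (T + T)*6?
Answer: -3275797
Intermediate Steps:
I(T) = -2 + 12*T (I(T) = -2 + (T + T)*6 = -2 + (2*T)*6 = -2 + 12*T)
f(p) = -700
(f(567 - 1*164) - 3261268) + (-57*243 + I(2)) = (-700 - 3261268) + (-57*243 + (-2 + 12*2)) = -3261968 + (-13851 + (-2 + 24)) = -3261968 + (-13851 + 22) = -3261968 - 13829 = -3275797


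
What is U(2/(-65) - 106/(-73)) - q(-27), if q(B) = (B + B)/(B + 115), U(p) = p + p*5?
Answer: 1908531/208780 ≈ 9.1413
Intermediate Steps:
U(p) = 6*p (U(p) = p + 5*p = 6*p)
q(B) = 2*B/(115 + B) (q(B) = (2*B)/(115 + B) = 2*B/(115 + B))
U(2/(-65) - 106/(-73)) - q(-27) = 6*(2/(-65) - 106/(-73)) - 2*(-27)/(115 - 27) = 6*(2*(-1/65) - 106*(-1/73)) - 2*(-27)/88 = 6*(-2/65 + 106/73) - 2*(-27)/88 = 6*(6744/4745) - 1*(-27/44) = 40464/4745 + 27/44 = 1908531/208780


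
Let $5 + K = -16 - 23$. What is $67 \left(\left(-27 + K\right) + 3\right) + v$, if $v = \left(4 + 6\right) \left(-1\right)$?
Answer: $-4566$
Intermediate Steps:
$K = -44$ ($K = -5 - 39 = -44$)
$v = -10$ ($v = 10 \left(-1\right) = -10$)
$67 \left(\left(-27 + K\right) + 3\right) + v = 67 \left(\left(-27 - 44\right) + 3\right) - 10 = 67 \left(-71 + 3\right) - 10 = 67 \left(-68\right) - 10 = -4556 - 10 = -4566$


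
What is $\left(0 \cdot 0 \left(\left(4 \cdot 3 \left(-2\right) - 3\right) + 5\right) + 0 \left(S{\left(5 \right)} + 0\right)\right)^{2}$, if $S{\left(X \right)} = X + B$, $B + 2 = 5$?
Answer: $0$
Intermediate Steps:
$B = 3$ ($B = -2 + 5 = 3$)
$S{\left(X \right)} = 3 + X$ ($S{\left(X \right)} = X + 3 = 3 + X$)
$\left(0 \cdot 0 \left(\left(4 \cdot 3 \left(-2\right) - 3\right) + 5\right) + 0 \left(S{\left(5 \right)} + 0\right)\right)^{2} = \left(0 \cdot 0 \left(\left(4 \cdot 3 \left(-2\right) - 3\right) + 5\right) + 0 \left(\left(3 + 5\right) + 0\right)\right)^{2} = \left(0 \left(\left(12 \left(-2\right) - 3\right) + 5\right) + 0 \left(8 + 0\right)\right)^{2} = \left(0 \left(\left(-24 - 3\right) + 5\right) + 0 \cdot 8\right)^{2} = \left(0 \left(-27 + 5\right) + 0\right)^{2} = \left(0 \left(-22\right) + 0\right)^{2} = \left(0 + 0\right)^{2} = 0^{2} = 0$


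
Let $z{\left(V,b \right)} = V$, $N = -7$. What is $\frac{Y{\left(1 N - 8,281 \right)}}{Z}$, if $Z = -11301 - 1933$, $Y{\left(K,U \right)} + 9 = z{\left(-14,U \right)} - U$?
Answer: $\frac{152}{6617} \approx 0.022971$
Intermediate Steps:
$Y{\left(K,U \right)} = -23 - U$ ($Y{\left(K,U \right)} = -9 - \left(14 + U\right) = -23 - U$)
$Z = -13234$
$\frac{Y{\left(1 N - 8,281 \right)}}{Z} = \frac{-23 - 281}{-13234} = \left(-23 - 281\right) \left(- \frac{1}{13234}\right) = \left(-304\right) \left(- \frac{1}{13234}\right) = \frac{152}{6617}$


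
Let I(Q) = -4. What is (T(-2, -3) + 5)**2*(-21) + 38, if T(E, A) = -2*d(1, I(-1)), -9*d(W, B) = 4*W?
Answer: -18637/27 ≈ -690.26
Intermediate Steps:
d(W, B) = -4*W/9
T(E, A) = 8/9 (T(E, A) = -(-8)/9 = -2*(-4/9) = 8/9)
(T(-2, -3) + 5)**2*(-21) + 38 = (8/9 + 5)**2*(-21) + 38 = (53/9)**2*(-21) + 38 = (2809/81)*(-21) + 38 = -19663/27 + 38 = -18637/27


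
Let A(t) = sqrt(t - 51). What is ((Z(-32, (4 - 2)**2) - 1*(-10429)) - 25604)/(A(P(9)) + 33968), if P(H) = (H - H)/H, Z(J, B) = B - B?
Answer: -20618576/46153003 + 607*I*sqrt(51)/46153003 ≈ -0.44674 + 9.3923e-5*I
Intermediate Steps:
Z(J, B) = 0
P(H) = 0 (P(H) = 0/H = 0)
A(t) = sqrt(-51 + t)
((Z(-32, (4 - 2)**2) - 1*(-10429)) - 25604)/(A(P(9)) + 33968) = ((0 - 1*(-10429)) - 25604)/(sqrt(-51 + 0) + 33968) = ((0 + 10429) - 25604)/(sqrt(-51) + 33968) = (10429 - 25604)/(I*sqrt(51) + 33968) = -15175/(33968 + I*sqrt(51))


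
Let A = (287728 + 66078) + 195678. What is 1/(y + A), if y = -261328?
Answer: 1/288156 ≈ 3.4703e-6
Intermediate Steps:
A = 549484 (A = 353806 + 195678 = 549484)
1/(y + A) = 1/(-261328 + 549484) = 1/288156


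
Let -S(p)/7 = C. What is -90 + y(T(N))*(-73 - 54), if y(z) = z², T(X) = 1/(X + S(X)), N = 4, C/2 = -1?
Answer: -29287/324 ≈ -90.392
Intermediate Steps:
C = -2 (C = 2*(-1) = -2)
S(p) = 14 (S(p) = -7*(-2) = 14)
T(X) = 1/(14 + X) (T(X) = 1/(X + 14) = 1/(14 + X))
-90 + y(T(N))*(-73 - 54) = -90 + (1/(14 + 4))²*(-73 - 54) = -90 + (1/18)²*(-127) = -90 + (1/324)*(-127) = -90 - 127/324 = -29287/324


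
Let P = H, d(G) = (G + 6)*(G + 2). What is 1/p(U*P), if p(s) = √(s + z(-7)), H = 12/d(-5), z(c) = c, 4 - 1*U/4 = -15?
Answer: -I*√311/311 ≈ -0.056705*I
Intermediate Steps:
U = 76 (U = 16 - 4*(-15) = 16 + 60 = 76)
d(G) = (2 + G)*(6 + G) (d(G) = (6 + G)*(2 + G) = (2 + G)*(6 + G))
H = -4 (H = 12/(12 + (-5)² + 8*(-5)) = 12/(12 + 25 - 40) = 12/(-3) = 12*(-⅓) = -4)
P = -4
p(s) = √(-7 + s) (p(s) = √(s - 7) = √(-7 + s))
1/p(U*P) = 1/(√(-7 + 76*(-4))) = 1/(√(-7 - 304)) = 1/(√(-311)) = 1/(I*√311) = -I*√311/311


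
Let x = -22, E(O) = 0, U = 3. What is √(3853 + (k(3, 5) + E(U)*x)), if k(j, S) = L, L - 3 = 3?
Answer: √3859 ≈ 62.121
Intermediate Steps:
L = 6 (L = 3 + 3 = 6)
k(j, S) = 6
√(3853 + (k(3, 5) + E(U)*x)) = √(3853 + (6 + 0*(-22))) = √(3853 + (6 + 0)) = √(3853 + 6) = √3859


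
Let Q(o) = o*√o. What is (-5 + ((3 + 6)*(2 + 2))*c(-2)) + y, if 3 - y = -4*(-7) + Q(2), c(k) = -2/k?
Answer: 6 - 2*√2 ≈ 3.1716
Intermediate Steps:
Q(o) = o^(3/2)
y = -25 - 2*√2 (y = 3 - (-4*(-7) + 2^(3/2)) = 3 - (28 + 2*√2) = 3 + (-28 - 2*√2) = -25 - 2*√2 ≈ -27.828)
(-5 + ((3 + 6)*(2 + 2))*c(-2)) + y = (-5 + ((3 + 6)*(2 + 2))*(-2/(-2))) + (-25 - 2*√2) = (-5 + (9*4)*(-2*(-½))) + (-25 - 2*√2) = (-5 + 36*1) + (-25 - 2*√2) = (-5 + 36) + (-25 - 2*√2) = 31 + (-25 - 2*√2) = 6 - 2*√2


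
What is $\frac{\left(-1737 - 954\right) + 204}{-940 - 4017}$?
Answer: $\frac{2487}{4957} \approx 0.50171$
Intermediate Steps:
$\frac{\left(-1737 - 954\right) + 204}{-940 - 4017} = \frac{\left(-1737 - 954\right) + 204}{-4957} = \left(-2691 + 204\right) \left(- \frac{1}{4957}\right) = \left(-2487\right) \left(- \frac{1}{4957}\right) = \frac{2487}{4957}$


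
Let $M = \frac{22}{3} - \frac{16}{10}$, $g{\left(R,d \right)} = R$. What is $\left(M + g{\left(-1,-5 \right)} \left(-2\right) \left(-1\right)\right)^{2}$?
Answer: $\frac{3136}{225} \approx 13.938$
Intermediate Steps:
$M = \frac{86}{15}$ ($M = 22 \cdot \frac{1}{3} - \frac{8}{5} = \frac{22}{3} - \frac{8}{5} = \frac{86}{15} \approx 5.7333$)
$\left(M + g{\left(-1,-5 \right)} \left(-2\right) \left(-1\right)\right)^{2} = \left(\frac{86}{15} + \left(-1\right) \left(-2\right) \left(-1\right)\right)^{2} = \left(\frac{86}{15} + 2 \left(-1\right)\right)^{2} = \left(\frac{86}{15} - 2\right)^{2} = \left(\frac{56}{15}\right)^{2} = \frac{3136}{225}$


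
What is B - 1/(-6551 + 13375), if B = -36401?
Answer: -248400425/6824 ≈ -36401.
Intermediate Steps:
B - 1/(-6551 + 13375) = -36401 - 1/(-6551 + 13375) = -36401 - 1/6824 = -248400425/6824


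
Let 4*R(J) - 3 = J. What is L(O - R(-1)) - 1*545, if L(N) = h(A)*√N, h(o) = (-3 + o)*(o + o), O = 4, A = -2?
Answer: -545 + 10*√14 ≈ -507.58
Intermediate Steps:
R(J) = ¾ + J/4
h(o) = 2*o*(-3 + o) (h(o) = (-3 + o)*(2*o) = 2*o*(-3 + o))
L(N) = 20*√N (L(N) = (2*(-2)*(-3 - 2))*√N = (2*(-2)*(-5))*√N = 20*√N)
L(O - R(-1)) - 1*545 = 20*√(4 - (¾ + (¼)*(-1))) - 1*545 = 20*√(4 - (¾ - ¼)) - 545 = 20*√(4 - 1*½) - 545 = 20*√(4 - ½) - 545 = 20*√(7/2) - 545 = 20*(√14/2) - 545 = 10*√14 - 545 = -545 + 10*√14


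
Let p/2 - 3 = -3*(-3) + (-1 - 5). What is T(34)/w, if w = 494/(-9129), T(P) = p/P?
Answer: -1611/247 ≈ -6.5223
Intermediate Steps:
p = 12 (p = 6 + 2*(-3*(-3) + (-1 - 5)) = 6 + 2*(9 - 6) = 6 + 2*3 = 6 + 6 = 12)
T(P) = 12/P
w = -494/9129 (w = 494*(-1/9129) = -494/9129 ≈ -0.054113)
T(34)/w = (12/34)/(-494/9129) = (12*(1/34))*(-9129/494) = (6/17)*(-9129/494) = -1611/247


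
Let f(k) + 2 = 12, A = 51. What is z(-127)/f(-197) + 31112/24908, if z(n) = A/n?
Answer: 9560483/7908290 ≈ 1.2089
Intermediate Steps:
f(k) = 10 (f(k) = -2 + 12 = 10)
z(n) = 51/n
z(-127)/f(-197) + 31112/24908 = (51/(-127))/10 + 31112/24908 = (51*(-1/127))*(⅒) + 31112*(1/24908) = -51/127*⅒ + 7778/6227 = -51/1270 + 7778/6227 = 9560483/7908290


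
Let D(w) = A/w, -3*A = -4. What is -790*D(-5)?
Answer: 632/3 ≈ 210.67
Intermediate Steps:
A = 4/3 (A = -⅓*(-4) = 4/3 ≈ 1.3333)
D(w) = 4/(3*w)
-790*D(-5) = -3160/(3*(-5)) = -3160*(-1)/(3*5) = -790*(-4/15) = 632/3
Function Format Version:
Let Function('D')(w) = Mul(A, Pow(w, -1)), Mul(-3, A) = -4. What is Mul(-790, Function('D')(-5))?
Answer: Rational(632, 3) ≈ 210.67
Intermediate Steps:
A = Rational(4, 3) (A = Mul(Rational(-1, 3), -4) = Rational(4, 3) ≈ 1.3333)
Function('D')(w) = Mul(Rational(4, 3), Pow(w, -1))
Mul(-790, Function('D')(-5)) = Mul(-790, Mul(Rational(4, 3), Pow(-5, -1))) = Mul(-790, Mul(Rational(4, 3), Rational(-1, 5))) = Mul(-790, Rational(-4, 15)) = Rational(632, 3)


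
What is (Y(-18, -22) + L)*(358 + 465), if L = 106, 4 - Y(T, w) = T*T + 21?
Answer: -193405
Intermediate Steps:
Y(T, w) = -17 - T² (Y(T, w) = 4 - (T*T + 21) = 4 - (T² + 21) = 4 - (21 + T²) = 4 + (-21 - T²) = -17 - T²)
(Y(-18, -22) + L)*(358 + 465) = ((-17 - 1*(-18)²) + 106)*(358 + 465) = ((-17 - 1*324) + 106)*823 = ((-17 - 324) + 106)*823 = (-341 + 106)*823 = -235*823 = -193405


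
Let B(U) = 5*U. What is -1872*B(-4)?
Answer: 37440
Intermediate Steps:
-1872*B(-4) = -9360*(-4) = -1872*(-20) = 37440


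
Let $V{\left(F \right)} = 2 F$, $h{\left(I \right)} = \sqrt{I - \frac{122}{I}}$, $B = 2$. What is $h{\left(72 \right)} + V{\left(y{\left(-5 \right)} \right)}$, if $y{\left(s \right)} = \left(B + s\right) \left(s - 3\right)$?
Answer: $48 + \frac{\sqrt{2531}}{6} \approx 56.385$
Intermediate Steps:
$y{\left(s \right)} = \left(-3 + s\right) \left(2 + s\right)$ ($y{\left(s \right)} = \left(2 + s\right) \left(s - 3\right) = \left(2 + s\right) \left(-3 + s\right) = \left(-3 + s\right) \left(2 + s\right)$)
$h{\left(72 \right)} + V{\left(y{\left(-5 \right)} \right)} = \sqrt{72 - \frac{122}{72}} + 2 \left(-6 + \left(-5\right)^{2} - -5\right) = \sqrt{72 - \frac{61}{36}} + 2 \left(-6 + 25 + 5\right) = \sqrt{72 - \frac{61}{36}} + 2 \cdot 24 = \sqrt{\frac{2531}{36}} + 48 = \frac{\sqrt{2531}}{6} + 48 = 48 + \frac{\sqrt{2531}}{6}$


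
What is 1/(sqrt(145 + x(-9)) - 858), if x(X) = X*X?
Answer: -429/367969 - sqrt(226)/735938 ≈ -0.0011863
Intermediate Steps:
x(X) = X**2
1/(sqrt(145 + x(-9)) - 858) = 1/(sqrt(145 + (-9)**2) - 858) = 1/(sqrt(145 + 81) - 858) = 1/(sqrt(226) - 858) = 1/(-858 + sqrt(226))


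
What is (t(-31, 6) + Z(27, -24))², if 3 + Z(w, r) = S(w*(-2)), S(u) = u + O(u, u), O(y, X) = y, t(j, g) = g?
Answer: 11025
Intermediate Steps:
S(u) = 2*u (S(u) = u + u = 2*u)
Z(w, r) = -3 - 4*w (Z(w, r) = -3 + 2*(w*(-2)) = -3 + 2*(-2*w) = -3 - 4*w)
(t(-31, 6) + Z(27, -24))² = (6 + (-3 - 4*27))² = (6 + (-3 - 108))² = (6 - 111)² = (-105)² = 11025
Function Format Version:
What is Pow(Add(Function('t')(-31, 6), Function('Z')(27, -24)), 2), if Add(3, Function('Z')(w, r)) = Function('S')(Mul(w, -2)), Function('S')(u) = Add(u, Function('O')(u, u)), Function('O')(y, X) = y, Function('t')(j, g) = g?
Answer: 11025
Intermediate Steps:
Function('S')(u) = Mul(2, u) (Function('S')(u) = Add(u, u) = Mul(2, u))
Function('Z')(w, r) = Add(-3, Mul(-4, w)) (Function('Z')(w, r) = Add(-3, Mul(2, Mul(w, -2))) = Add(-3, Mul(2, Mul(-2, w))) = Add(-3, Mul(-4, w)))
Pow(Add(Function('t')(-31, 6), Function('Z')(27, -24)), 2) = Pow(Add(6, Add(-3, Mul(-4, 27))), 2) = Pow(Add(6, Add(-3, -108)), 2) = Pow(Add(6, -111), 2) = Pow(-105, 2) = 11025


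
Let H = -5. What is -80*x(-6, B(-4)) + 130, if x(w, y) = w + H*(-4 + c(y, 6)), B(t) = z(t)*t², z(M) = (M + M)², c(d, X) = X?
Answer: 1410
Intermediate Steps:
z(M) = 4*M² (z(M) = (2*M)² = 4*M²)
B(t) = 4*t⁴ (B(t) = (4*t²)*t² = 4*t⁴)
x(w, y) = -10 + w (x(w, y) = w - 5*(-4 + 6) = w - 5*2 = w - 10 = -10 + w)
-80*x(-6, B(-4)) + 130 = -80*(-10 - 6) + 130 = -80*(-16) + 130 = 1280 + 130 = 1410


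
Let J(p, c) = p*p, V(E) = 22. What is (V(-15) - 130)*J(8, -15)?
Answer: -6912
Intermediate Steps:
J(p, c) = p²
(V(-15) - 130)*J(8, -15) = (22 - 130)*8² = -108*64 = -6912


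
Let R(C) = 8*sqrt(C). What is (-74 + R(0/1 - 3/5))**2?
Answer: 27188/5 - 1184*I*sqrt(15)/5 ≈ 5437.6 - 917.12*I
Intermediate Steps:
(-74 + R(0/1 - 3/5))**2 = (-74 + 8*sqrt(0/1 - 3/5))**2 = (-74 + 8*sqrt(0*1 - 3*1/5))**2 = (-74 + 8*sqrt(0 - 3/5))**2 = (-74 + 8*sqrt(-3/5))**2 = (-74 + 8*(I*sqrt(15)/5))**2 = (-74 + 8*I*sqrt(15)/5)**2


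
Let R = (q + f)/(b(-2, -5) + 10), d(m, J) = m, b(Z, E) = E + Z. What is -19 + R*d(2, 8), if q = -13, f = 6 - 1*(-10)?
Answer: -17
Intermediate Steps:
f = 16 (f = 6 + 10 = 16)
R = 1 (R = (-13 + 16)/((-5 - 2) + 10) = 3/(-7 + 10) = 3/3 = 3*(⅓) = 1)
-19 + R*d(2, 8) = -19 + 1*2 = -19 + 2 = -17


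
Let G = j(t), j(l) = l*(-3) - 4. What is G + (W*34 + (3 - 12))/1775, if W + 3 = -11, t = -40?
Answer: 41083/355 ≈ 115.73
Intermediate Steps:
W = -14 (W = -3 - 11 = -14)
j(l) = -4 - 3*l (j(l) = -3*l - 4 = -4 - 3*l)
G = 116 (G = -4 - 3*(-40) = -4 + 120 = 116)
G + (W*34 + (3 - 12))/1775 = 116 + (-14*34 + (3 - 12))/1775 = 116 + (-476 - 9)*(1/1775) = 116 - 485*1/1775 = 116 - 97/355 = 41083/355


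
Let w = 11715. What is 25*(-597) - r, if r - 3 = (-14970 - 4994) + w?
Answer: -6679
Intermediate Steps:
r = -8246 (r = 3 + ((-14970 - 4994) + 11715) = 3 + (-19964 + 11715) = 3 - 8249 = -8246)
25*(-597) - r = 25*(-597) - 1*(-8246) = -14925 + 8246 = -6679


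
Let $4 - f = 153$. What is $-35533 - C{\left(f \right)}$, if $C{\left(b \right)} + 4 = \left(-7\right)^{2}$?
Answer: $-35578$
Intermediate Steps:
$f = -149$ ($f = 4 - 153 = -149$)
$C{\left(b \right)} = 45$ ($C{\left(b \right)} = -4 + \left(-7\right)^{2} = -4 + 49 = 45$)
$-35533 - C{\left(f \right)} = -35533 - 45 = -35578$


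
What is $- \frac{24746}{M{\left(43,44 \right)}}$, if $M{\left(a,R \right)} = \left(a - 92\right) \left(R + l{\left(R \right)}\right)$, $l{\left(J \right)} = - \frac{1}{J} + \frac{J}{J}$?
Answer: $\frac{1088824}{96971} \approx 11.228$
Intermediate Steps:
$l{\left(J \right)} = 1 - \frac{1}{J}$ ($l{\left(J \right)} = - \frac{1}{J} + 1 = 1 - \frac{1}{J}$)
$M{\left(a,R \right)} = \left(-92 + a\right) \left(R + \frac{-1 + R}{R}\right)$ ($M{\left(a,R \right)} = \left(a - 92\right) \left(R + \frac{-1 + R}{R}\right) = \left(-92 + a\right) \left(R + \frac{-1 + R}{R}\right)$)
$- \frac{24746}{M{\left(43,44 \right)}} = - \frac{24746}{-92 + 43 - 4048 + \frac{92}{44} + 44 \cdot 43 - \frac{43}{44}} = - \frac{24746}{-92 + 43 - 4048 + 92 \cdot \frac{1}{44} + 1892 - 43 \cdot \frac{1}{44}} = - \frac{24746}{-92 + 43 - 4048 + \frac{23}{11} + 1892 - \frac{43}{44}} = - \frac{24746}{- \frac{96971}{44}} = \left(-24746\right) \left(- \frac{44}{96971}\right) = \frac{1088824}{96971}$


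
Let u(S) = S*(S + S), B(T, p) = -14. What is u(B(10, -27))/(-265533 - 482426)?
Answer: -392/747959 ≈ -0.00052409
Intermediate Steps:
u(S) = 2*S**2 (u(S) = S*(2*S) = 2*S**2)
u(B(10, -27))/(-265533 - 482426) = (2*(-14)**2)/(-265533 - 482426) = (2*196)/(-747959) = 392*(-1/747959) = -392/747959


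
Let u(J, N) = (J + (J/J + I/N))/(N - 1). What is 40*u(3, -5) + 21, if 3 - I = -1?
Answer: -⅓ ≈ -0.33333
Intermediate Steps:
I = 4 (I = 3 - 1*(-1) = 3 + 1 = 4)
u(J, N) = (1 + J + 4/N)/(-1 + N) (u(J, N) = (J + (J/J + 4/N))/(N - 1) = (J + (1 + 4/N))/(-1 + N) = (1 + J + 4/N)/(-1 + N))
40*u(3, -5) + 21 = 40*((4 - 5 + 3*(-5))/((-5)*(-1 - 5))) + 21 = 40*(-⅕*(4 - 5 - 15)/(-6)) + 21 = 40*(-⅕*(-⅙)*(-16)) + 21 = 40*(-8/15) + 21 = -64/3 + 21 = -⅓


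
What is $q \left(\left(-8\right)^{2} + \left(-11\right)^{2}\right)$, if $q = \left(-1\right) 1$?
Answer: $-185$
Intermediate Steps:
$q = -1$
$q \left(\left(-8\right)^{2} + \left(-11\right)^{2}\right) = - (\left(-8\right)^{2} + \left(-11\right)^{2}) = - (64 + 121) = \left(-1\right) 185 = -185$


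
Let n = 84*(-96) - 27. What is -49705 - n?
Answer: -41614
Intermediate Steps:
n = -8091 (n = -8064 - 27 = -8091)
-49705 - n = -49705 - 1*(-8091) = -49705 + 8091 = -41614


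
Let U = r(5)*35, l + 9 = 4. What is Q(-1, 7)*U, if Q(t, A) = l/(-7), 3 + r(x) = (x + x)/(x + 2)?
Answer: -275/7 ≈ -39.286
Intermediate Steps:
l = -5 (l = -9 + 4 = -5)
r(x) = -3 + 2*x/(2 + x) (r(x) = -3 + (x + x)/(x + 2) = -3 + (2*x)/(2 + x) = -3 + 2*x/(2 + x))
Q(t, A) = 5/7 (Q(t, A) = -5/(-7) = -5*(-1/7) = 5/7)
U = -55 (U = ((-6 - 1*5)/(2 + 5))*35 = ((-6 - 5)/7)*35 = ((1/7)*(-11))*35 = -11/7*35 = -55)
Q(-1, 7)*U = (5/7)*(-55) = -275/7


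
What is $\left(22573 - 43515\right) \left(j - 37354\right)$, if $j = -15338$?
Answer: $1103475864$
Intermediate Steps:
$\left(22573 - 43515\right) \left(j - 37354\right) = \left(22573 - 43515\right) \left(-15338 - 37354\right) = \left(-20942\right) \left(-52692\right) = 1103475864$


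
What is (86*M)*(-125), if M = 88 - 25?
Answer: -677250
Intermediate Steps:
M = 63
(86*M)*(-125) = (86*63)*(-125) = 5418*(-125) = -677250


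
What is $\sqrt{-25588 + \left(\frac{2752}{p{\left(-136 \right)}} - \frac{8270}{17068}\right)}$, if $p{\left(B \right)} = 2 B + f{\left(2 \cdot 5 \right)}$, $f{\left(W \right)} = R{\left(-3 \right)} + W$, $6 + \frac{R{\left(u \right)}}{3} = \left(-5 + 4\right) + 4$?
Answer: $\frac{i \sqrt{136918062014357290}}{2312714} \approx 160.0 i$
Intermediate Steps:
$R{\left(u \right)} = -9$ ($R{\left(u \right)} = -18 + 3 \left(\left(-5 + 4\right) + 4\right) = -18 + 3 \left(-1 + 4\right) = -18 + 3 \cdot 3 = -18 + 9 = -9$)
$f{\left(W \right)} = -9 + W$
$p{\left(B \right)} = 1 + 2 B$ ($p{\left(B \right)} = 2 B + \left(-9 + 2 \cdot 5\right) = 2 B + \left(-9 + 10\right) = 2 B + 1 = 1 + 2 B$)
$\sqrt{-25588 + \left(\frac{2752}{p{\left(-136 \right)}} - \frac{8270}{17068}\right)} = \sqrt{-25588 + \left(\frac{2752}{1 + 2 \left(-136\right)} - \frac{8270}{17068}\right)} = \sqrt{-25588 + \left(\frac{2752}{1 - 272} - \frac{4135}{8534}\right)} = \sqrt{-25588 + \left(\frac{2752}{-271} - \frac{4135}{8534}\right)} = \sqrt{-25588 + \left(2752 \left(- \frac{1}{271}\right) - \frac{4135}{8534}\right)} = \sqrt{-25588 - \frac{24606153}{2312714}} = \sqrt{- \frac{59202331985}{2312714}} = \frac{i \sqrt{136918062014357290}}{2312714}$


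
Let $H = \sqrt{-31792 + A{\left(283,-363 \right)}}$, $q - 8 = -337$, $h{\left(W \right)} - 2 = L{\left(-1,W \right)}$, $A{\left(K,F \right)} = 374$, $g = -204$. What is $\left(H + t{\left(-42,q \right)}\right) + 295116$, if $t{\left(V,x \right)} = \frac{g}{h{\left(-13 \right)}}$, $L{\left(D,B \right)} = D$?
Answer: $294912 + i \sqrt{31418} \approx 2.9491 \cdot 10^{5} + 177.25 i$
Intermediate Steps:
$h{\left(W \right)} = 1$ ($h{\left(W \right)} = 2 - 1 = 1$)
$q = -329$ ($q = 8 - 337 = -329$)
$t{\left(V,x \right)} = -204$ ($t{\left(V,x \right)} = - \frac{204}{1} = \left(-204\right) 1 = -204$)
$H = i \sqrt{31418}$ ($H = \sqrt{-31792 + 374} = \sqrt{-31418} = i \sqrt{31418} \approx 177.25 i$)
$\left(H + t{\left(-42,q \right)}\right) + 295116 = \left(i \sqrt{31418} - 204\right) + 295116 = \left(-204 + i \sqrt{31418}\right) + 295116 = 294912 + i \sqrt{31418}$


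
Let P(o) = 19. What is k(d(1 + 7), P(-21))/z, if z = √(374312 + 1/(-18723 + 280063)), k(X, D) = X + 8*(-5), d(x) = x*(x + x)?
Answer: 176*√6391245979122135/97822698081 ≈ 0.14384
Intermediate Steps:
d(x) = 2*x² (d(x) = x*(2*x) = 2*x²)
k(X, D) = -40 + X (k(X, D) = X - 40 = -40 + X)
z = √6391245979122135/130670 (z = √(374312 + 1/261340) = √(97822698081/261340) = √6391245979122135/130670 ≈ 611.81)
k(d(1 + 7), P(-21))/z = (-40 + 2*(1 + 7)²)/((√6391245979122135/130670)) = (-40 + 2*8²)*(2*√6391245979122135/97822698081) = (-40 + 2*64)*(2*√6391245979122135/97822698081) = (-40 + 128)*(2*√6391245979122135/97822698081) = 88*(2*√6391245979122135/97822698081) = 176*√6391245979122135/97822698081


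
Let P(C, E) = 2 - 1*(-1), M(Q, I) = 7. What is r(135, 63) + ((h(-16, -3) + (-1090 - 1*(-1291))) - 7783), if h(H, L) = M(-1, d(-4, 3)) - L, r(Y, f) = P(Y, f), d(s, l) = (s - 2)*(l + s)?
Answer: -7569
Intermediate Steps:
d(s, l) = (-2 + s)*(l + s)
P(C, E) = 3 (P(C, E) = 2 + 1 = 3)
r(Y, f) = 3
h(H, L) = 7 - L
r(135, 63) + ((h(-16, -3) + (-1090 - 1*(-1291))) - 7783) = 3 + (((7 - 1*(-3)) + (-1090 - 1*(-1291))) - 7783) = 3 + (((7 + 3) + (-1090 + 1291)) - 7783) = 3 + ((10 + 201) - 7783) = 3 + (211 - 7783) = 3 - 7572 = -7569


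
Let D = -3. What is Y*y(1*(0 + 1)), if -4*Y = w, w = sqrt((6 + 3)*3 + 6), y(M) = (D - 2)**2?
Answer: -25*sqrt(33)/4 ≈ -35.904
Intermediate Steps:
y(M) = 25 (y(M) = (-3 - 2)**2 = (-5)**2 = 25)
w = sqrt(33) (w = sqrt(9*3 + 6) = sqrt(27 + 6) = sqrt(33) ≈ 5.7446)
Y = -sqrt(33)/4 ≈ -1.4361
Y*y(1*(0 + 1)) = -sqrt(33)/4*25 = -25*sqrt(33)/4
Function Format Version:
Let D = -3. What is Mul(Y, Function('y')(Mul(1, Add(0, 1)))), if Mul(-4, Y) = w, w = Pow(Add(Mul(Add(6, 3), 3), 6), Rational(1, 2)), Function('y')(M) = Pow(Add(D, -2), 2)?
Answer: Mul(Rational(-25, 4), Pow(33, Rational(1, 2))) ≈ -35.904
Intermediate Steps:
Function('y')(M) = 25 (Function('y')(M) = Pow(Add(-3, -2), 2) = Pow(-5, 2) = 25)
w = Pow(33, Rational(1, 2)) (w = Pow(Add(Mul(9, 3), 6), Rational(1, 2)) = Pow(Add(27, 6), Rational(1, 2)) = Pow(33, Rational(1, 2)) ≈ 5.7446)
Y = Mul(Rational(-1, 4), Pow(33, Rational(1, 2))) ≈ -1.4361
Mul(Y, Function('y')(Mul(1, Add(0, 1)))) = Mul(Mul(Rational(-1, 4), Pow(33, Rational(1, 2))), 25) = Mul(Rational(-25, 4), Pow(33, Rational(1, 2)))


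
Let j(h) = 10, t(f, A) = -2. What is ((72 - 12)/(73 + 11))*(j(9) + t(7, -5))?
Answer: 40/7 ≈ 5.7143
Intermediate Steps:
((72 - 12)/(73 + 11))*(j(9) + t(7, -5)) = ((72 - 12)/(73 + 11))*(10 - 2) = (60/84)*8 = (60*(1/84))*8 = (5/7)*8 = 40/7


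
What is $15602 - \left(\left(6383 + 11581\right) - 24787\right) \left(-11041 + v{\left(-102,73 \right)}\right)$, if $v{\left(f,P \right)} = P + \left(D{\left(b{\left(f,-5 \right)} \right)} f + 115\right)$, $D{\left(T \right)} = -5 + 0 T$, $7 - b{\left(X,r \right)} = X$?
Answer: $-70554687$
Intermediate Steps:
$b{\left(X,r \right)} = 7 - X$
$D{\left(T \right)} = -5$ ($D{\left(T \right)} = -5 + 0 = -5$)
$v{\left(f,P \right)} = 115 + P - 5 f$ ($v{\left(f,P \right)} = P - \left(-115 + 5 f\right) = 115 + P - 5 f$)
$15602 - \left(\left(6383 + 11581\right) - 24787\right) \left(-11041 + v{\left(-102,73 \right)}\right) = 15602 - \left(\left(6383 + 11581\right) - 24787\right) \left(-11041 + \left(115 + 73 - -510\right)\right) = 15602 - \left(17964 - 24787\right) \left(-11041 + \left(115 + 73 + 510\right)\right) = 15602 - - 6823 \left(-11041 + 698\right) = 15602 - \left(-6823\right) \left(-10343\right) = 15602 - 70570289 = -70554687$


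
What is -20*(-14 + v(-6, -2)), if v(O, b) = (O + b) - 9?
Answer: 620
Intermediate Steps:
v(O, b) = -9 + O + b
-20*(-14 + v(-6, -2)) = -20*(-14 + (-9 - 6 - 2)) = -20*(-14 - 17) = -20*(-31) = 620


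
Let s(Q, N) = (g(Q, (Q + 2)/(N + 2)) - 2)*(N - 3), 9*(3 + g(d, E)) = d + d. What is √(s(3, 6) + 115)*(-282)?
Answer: -282*√102 ≈ -2848.1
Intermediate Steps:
g(d, E) = -3 + 2*d/9 (g(d, E) = -3 + (d + d)/9 = -3 + (2*d)/9 = -3 + 2*d/9)
s(Q, N) = (-5 + 2*Q/9)*(-3 + N) (s(Q, N) = ((-3 + 2*Q/9) - 2)*(N - 3) = (-5 + 2*Q/9)*(-3 + N))
√(s(3, 6) + 115)*(-282) = √((15 - 5*6 - ⅔*3 + (2/9)*6*3) + 115)*(-282) = √((15 - 30 - 2 + 4) + 115)*(-282) = √(-13 + 115)*(-282) = √102*(-282) = -282*√102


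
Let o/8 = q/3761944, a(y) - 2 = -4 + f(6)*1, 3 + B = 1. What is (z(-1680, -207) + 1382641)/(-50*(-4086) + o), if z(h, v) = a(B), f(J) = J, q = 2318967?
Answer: 650179132735/96072963867 ≈ 6.7676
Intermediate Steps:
B = -2 (B = -3 + 1 = -2)
a(y) = 4 (a(y) = 2 + (-4 + 6*1) = 2 + (-4 + 6) = 2 + 2 = 4)
z(h, v) = 4
o = 2318967/470243 (o = 8*(2318967/3761944) = 2318967/470243 ≈ 4.9314)
(z(-1680, -207) + 1382641)/(-50*(-4086) + o) = (4 + 1382641)/(-50*(-4086) + 2318967/470243) = 1382645/(204300 + 2318967/470243) = 1382645/(96072963867/470243) = 1382645*(470243/96072963867) = 650179132735/96072963867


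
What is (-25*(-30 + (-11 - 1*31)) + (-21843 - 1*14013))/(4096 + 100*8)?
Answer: -473/68 ≈ -6.9559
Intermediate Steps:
(-25*(-30 + (-11 - 1*31)) + (-21843 - 1*14013))/(4096 + 100*8) = (-25*(-30 + (-11 - 31)) + (-21843 - 14013))/(4096 + 800) = (-25*(-30 - 42) - 35856)/4896 = (-25*(-72) - 35856)*(1/4896) = (1800 - 35856)*(1/4896) = -34056*1/4896 = -473/68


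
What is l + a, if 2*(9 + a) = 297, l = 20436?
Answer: 41151/2 ≈ 20576.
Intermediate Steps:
a = 279/2 (a = -9 + (½)*297 = -9 + 297/2 = 279/2 ≈ 139.50)
l + a = 20436 + 279/2 = 41151/2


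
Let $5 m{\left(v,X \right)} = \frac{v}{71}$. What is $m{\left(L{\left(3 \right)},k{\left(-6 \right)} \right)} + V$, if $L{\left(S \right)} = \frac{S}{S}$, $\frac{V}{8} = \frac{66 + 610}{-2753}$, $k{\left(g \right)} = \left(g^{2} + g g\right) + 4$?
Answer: $- \frac{1917087}{977315} \approx -1.9616$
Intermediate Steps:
$k{\left(g \right)} = 4 + 2 g^{2}$ ($k{\left(g \right)} = \left(g^{2} + g^{2}\right) + 4 = 2 g^{2} + 4 = 4 + 2 g^{2}$)
$V = - \frac{5408}{2753}$ ($V = 8 \frac{66 + 610}{-2753} = 8 \cdot 676 \left(- \frac{1}{2753}\right) = 8 \left(- \frac{676}{2753}\right) = - \frac{5408}{2753} \approx -1.9644$)
$L{\left(S \right)} = 1$
$m{\left(v,X \right)} = \frac{v}{355}$ ($m{\left(v,X \right)} = \frac{v \frac{1}{71}}{5} = \frac{\frac{1}{71} v}{5} = \frac{v}{355}$)
$m{\left(L{\left(3 \right)},k{\left(-6 \right)} \right)} + V = \frac{1}{355} \cdot 1 - \frac{5408}{2753} = \frac{1}{355} - \frac{5408}{2753} = - \frac{1917087}{977315}$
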